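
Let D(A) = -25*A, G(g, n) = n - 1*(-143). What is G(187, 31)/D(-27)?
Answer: 58/225 ≈ 0.25778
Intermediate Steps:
G(g, n) = 143 + n (G(g, n) = n + 143 = 143 + n)
G(187, 31)/D(-27) = (143 + 31)/((-25*(-27))) = 174/675 = 174*(1/675) = 58/225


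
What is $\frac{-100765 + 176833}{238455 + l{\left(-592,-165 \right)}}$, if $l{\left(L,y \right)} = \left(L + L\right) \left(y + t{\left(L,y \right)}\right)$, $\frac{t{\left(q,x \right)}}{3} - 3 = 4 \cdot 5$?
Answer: $\frac{25356}{117373} \approx 0.21603$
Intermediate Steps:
$t{\left(q,x \right)} = 69$ ($t{\left(q,x \right)} = 9 + 3 \cdot 4 \cdot 5 = 9 + 3 \cdot 20 = 9 + 60 = 69$)
$l{\left(L,y \right)} = 2 L \left(69 + y\right)$ ($l{\left(L,y \right)} = \left(L + L\right) \left(y + 69\right) = 2 L \left(69 + y\right)$)
$\frac{-100765 + 176833}{238455 + l{\left(-592,-165 \right)}} = \frac{-100765 + 176833}{238455 + 2 \left(-592\right) \left(69 - 165\right)} = \frac{76068}{238455 + 2 \left(-592\right) \left(-96\right)} = \frac{76068}{238455 + 113664} = \frac{76068}{352119} = 76068 \cdot \frac{1}{352119} = \frac{25356}{117373}$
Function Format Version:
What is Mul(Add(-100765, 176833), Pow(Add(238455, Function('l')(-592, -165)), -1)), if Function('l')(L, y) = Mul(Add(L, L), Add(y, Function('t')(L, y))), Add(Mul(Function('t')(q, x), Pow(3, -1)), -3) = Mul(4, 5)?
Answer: Rational(25356, 117373) ≈ 0.21603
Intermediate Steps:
Function('t')(q, x) = 69 (Function('t')(q, x) = Add(9, Mul(3, Mul(4, 5))) = Add(9, Mul(3, 20)) = Add(9, 60) = 69)
Function('l')(L, y) = Mul(2, L, Add(69, y)) (Function('l')(L, y) = Mul(Add(L, L), Add(y, 69)) = Mul(Mul(2, L), Add(69, y)) = Mul(2, L, Add(69, y)))
Mul(Add(-100765, 176833), Pow(Add(238455, Function('l')(-592, -165)), -1)) = Mul(Add(-100765, 176833), Pow(Add(238455, Mul(2, -592, Add(69, -165))), -1)) = Mul(76068, Pow(Add(238455, Mul(2, -592, -96)), -1)) = Mul(76068, Pow(Add(238455, 113664), -1)) = Mul(76068, Pow(352119, -1)) = Mul(76068, Rational(1, 352119)) = Rational(25356, 117373)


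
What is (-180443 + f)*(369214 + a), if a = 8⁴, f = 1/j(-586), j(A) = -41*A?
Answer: -809209811065635/12013 ≈ -6.7361e+10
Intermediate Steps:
f = 1/24026 (f = 1/(-41*(-586)) = 1/24026 ≈ 4.1622e-5)
a = 4096
(-180443 + f)*(369214 + a) = (-180443 + 1/24026)*(369214 + 4096) = -4335323517/24026*373310 = -809209811065635/12013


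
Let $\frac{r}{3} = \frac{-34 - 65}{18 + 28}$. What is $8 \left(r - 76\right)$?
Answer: $- \frac{15172}{23} \approx -659.65$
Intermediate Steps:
$r = - \frac{297}{46}$ ($r = 3 \frac{-34 - 65}{18 + 28} = 3 \left(- \frac{99}{46}\right) = - \frac{297}{46} \approx -6.4565$)
$8 \left(r - 76\right) = 8 \left(- \frac{297}{46} - 76\right) = 8 \left(- \frac{3793}{46}\right) = - \frac{15172}{23}$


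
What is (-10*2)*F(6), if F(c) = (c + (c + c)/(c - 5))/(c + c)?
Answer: -30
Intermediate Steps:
F(c) = (c + 2*c/(-5 + c))/(2*c) (F(c) = (c + (2*c)/(-5 + c))/((2*c)) = (c + 2*c/(-5 + c))*(1/(2*c)) = (c + 2*c/(-5 + c))/(2*c))
(-10*2)*F(6) = (-10*2)*((-3 + 6)/(2*(-5 + 6))) = -10*3/1 = -10*3 = -20*3/2 = -30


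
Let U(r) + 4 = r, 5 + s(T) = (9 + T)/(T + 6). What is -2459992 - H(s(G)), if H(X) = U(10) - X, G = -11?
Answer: -12300013/5 ≈ -2.4600e+6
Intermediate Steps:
s(T) = -5 + (9 + T)/(6 + T) (s(T) = -5 + (9 + T)/(T + 6) = -5 + (9 + T)/(6 + T))
U(r) = -4 + r
H(X) = 6 - X (H(X) = (-4 + 10) - X = 6 - X)
-2459992 - H(s(G)) = -2459992 - (6 - (-21 - 4*(-11))/(6 - 11)) = -2459992 - (6 - (-21 + 44)/(-5)) = -2459992 - (6 - (-1)*23/5) = -2459992 - (6 - 1*(-23/5)) = -2459992 - (6 + 23/5) = -2459992 - 1*53/5 = -2459992 - 53/5 = -12300013/5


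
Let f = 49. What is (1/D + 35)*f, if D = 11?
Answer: 18914/11 ≈ 1719.5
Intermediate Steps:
(1/D + 35)*f = (1/11 + 35)*49 = (386/11)*49 = 18914/11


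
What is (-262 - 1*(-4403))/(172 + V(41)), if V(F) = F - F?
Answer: 4141/172 ≈ 24.076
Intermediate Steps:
V(F) = 0
(-262 - 1*(-4403))/(172 + V(41)) = (-262 - 1*(-4403))/(172 + 0) = (-262 + 4403)/172 = 4141*(1/172) = 4141/172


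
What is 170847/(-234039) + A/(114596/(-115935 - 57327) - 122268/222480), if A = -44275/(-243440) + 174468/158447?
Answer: -603994692684285316527/337528782001293088804 ≈ -1.7895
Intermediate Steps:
A = 9897546169/7714467536 (A = -44275*(-1/243440) + 174468*(1/158447) = 8855/48688 + 174468/158447 = 9897546169/7714467536 ≈ 1.2830)
170847/(-234039) + A/(114596/(-115935 - 57327) - 122268/222480) = 170847/(-234039) + 9897546169/(7714467536*(114596/(-115935 - 57327) - 122268/222480)) = 170847*(-1/234039) + 9897546169/(7714467536*(114596/(-173262) - 122268*1/222480)) = -56949/78013 + 9897546169/(7714467536*(114596*(-1/173262) - 10189/18540)) = -56949/78013 + 9897546169/(7714467536*(-57298/86631 - 10189/18540)) = -56949/78013 + 9897546169/(7714467536*(-648329393/535379580)) = -56949/78013 + (9897546169/7714467536)*(-535379580/648329393) = -56949/78013 - 1324736027747457255/1250379013733271412 = -603994692684285316527/337528782001293088804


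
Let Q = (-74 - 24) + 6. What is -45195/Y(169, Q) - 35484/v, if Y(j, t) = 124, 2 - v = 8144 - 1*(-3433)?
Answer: -518732109/1435300 ≈ -361.41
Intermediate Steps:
Q = -92 (Q = -98 + 6 = -92)
v = -11575 (v = 2 - (8144 - 1*(-3433)) = 2 - (8144 + 3433) = 2 - 1*11577 = 2 - 11577 = -11575)
-45195/Y(169, Q) - 35484/v = -45195/124 - 35484/(-11575) = -45195*1/124 - 35484*(-1/11575) = -45195/124 + 35484/11575 = -518732109/1435300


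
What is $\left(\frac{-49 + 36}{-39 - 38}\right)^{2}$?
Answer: $\frac{169}{5929} \approx 0.028504$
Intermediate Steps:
$\left(\frac{-49 + 36}{-39 - 38}\right)^{2} = \left(- \frac{13}{-77}\right)^{2} = \left(\left(-13\right) \left(- \frac{1}{77}\right)\right)^{2} = \left(\frac{13}{77}\right)^{2} = \frac{169}{5929}$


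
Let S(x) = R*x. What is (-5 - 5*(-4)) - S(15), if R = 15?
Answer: -210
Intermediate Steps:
S(x) = 15*x
(-5 - 5*(-4)) - S(15) = (-5 - 5*(-4)) - 15*15 = (-5 + 20) - 1*225 = 15 - 225 = -210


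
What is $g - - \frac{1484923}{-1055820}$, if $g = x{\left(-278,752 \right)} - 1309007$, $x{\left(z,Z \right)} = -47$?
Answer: $- \frac{1382126879203}{1055820} \approx -1.3091 \cdot 10^{6}$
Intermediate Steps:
$g = -1309054$ ($g = -47 - 1309007 = -1309054$)
$g - - \frac{1484923}{-1055820} = -1309054 - - \frac{1484923}{-1055820} = -1309054 - \left(-1484923\right) \left(- \frac{1}{1055820}\right) = -1309054 - \frac{1484923}{1055820} = - \frac{1382126879203}{1055820}$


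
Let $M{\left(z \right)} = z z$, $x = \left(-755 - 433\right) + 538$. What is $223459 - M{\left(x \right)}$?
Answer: $-199041$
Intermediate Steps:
$x = -650$ ($x = -1188 + 538 = -650$)
$M{\left(z \right)} = z^{2}$
$223459 - M{\left(x \right)} = 223459 - \left(-650\right)^{2} = 223459 - 422500 = -199041$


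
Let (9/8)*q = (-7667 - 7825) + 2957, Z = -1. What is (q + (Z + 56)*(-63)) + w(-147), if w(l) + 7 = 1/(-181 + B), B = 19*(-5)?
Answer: -12100579/828 ≈ -14614.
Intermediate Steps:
B = -95
w(l) = -1933/276 (w(l) = -7 + 1/(-181 - 95) = -7 + 1/(-276) = -7 - 1/276 = -1933/276)
q = -100280/9 (q = 8*((-7667 - 7825) + 2957)/9 = 8*(-15492 + 2957)/9 = (8/9)*(-12535) = -100280/9 ≈ -11142.)
(q + (Z + 56)*(-63)) + w(-147) = (-100280/9 + (-1 + 56)*(-63)) - 1933/276 = (-100280/9 + 55*(-63)) - 1933/276 = (-100280/9 - 3465) - 1933/276 = -131465/9 - 1933/276 = -12100579/828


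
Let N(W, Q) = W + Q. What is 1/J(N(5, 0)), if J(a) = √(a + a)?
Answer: √10/10 ≈ 0.31623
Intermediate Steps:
N(W, Q) = Q + W
J(a) = √2*√a (J(a) = √(2*a) = √2*√a)
1/J(N(5, 0)) = 1/(√2*√(0 + 5)) = 1/(√2*√5) = 1/(√10) = √10/10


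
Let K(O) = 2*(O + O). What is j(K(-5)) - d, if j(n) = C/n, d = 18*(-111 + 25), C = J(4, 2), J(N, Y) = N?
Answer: 7739/5 ≈ 1547.8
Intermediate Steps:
K(O) = 4*O (K(O) = 2*(2*O) = 4*O)
C = 4
d = -1548 (d = 18*(-86) = -1548)
j(n) = 4/n
j(K(-5)) - d = 4/((4*(-5))) - 1*(-1548) = 4/(-20) + 1548 = 4*(-1/20) + 1548 = -⅕ + 1548 = 7739/5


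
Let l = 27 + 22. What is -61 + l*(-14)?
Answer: -747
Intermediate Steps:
l = 49
-61 + l*(-14) = -61 + 49*(-14) = -61 - 686 = -747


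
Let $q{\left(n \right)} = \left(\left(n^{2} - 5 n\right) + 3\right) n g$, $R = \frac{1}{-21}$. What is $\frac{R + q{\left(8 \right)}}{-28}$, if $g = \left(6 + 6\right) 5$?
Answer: $- \frac{272159}{588} \approx -462.86$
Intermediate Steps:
$R = - \frac{1}{21} \approx -0.047619$
$g = 60$ ($g = 12 \cdot 5 = 60$)
$q{\left(n \right)} = 60 n \left(3 + n^{2} - 5 n\right)$ ($q{\left(n \right)} = \left(\left(n^{2} - 5 n\right) + 3\right) n 60 = \left(3 + n^{2} - 5 n\right) n 60 = n \left(3 + n^{2} - 5 n\right) 60 = 60 n \left(3 + n^{2} - 5 n\right)$)
$\frac{R + q{\left(8 \right)}}{-28} = \frac{- \frac{1}{21} + 60 \cdot 8 \left(3 + 8^{2} - 40\right)}{-28} = - \frac{- \frac{1}{21} + 60 \cdot 8 \left(3 + 64 - 40\right)}{28} = - \frac{- \frac{1}{21} + 60 \cdot 8 \cdot 27}{28} = - \frac{- \frac{1}{21} + 12960}{28} = \left(- \frac{1}{28}\right) \frac{272159}{21} = - \frac{272159}{588}$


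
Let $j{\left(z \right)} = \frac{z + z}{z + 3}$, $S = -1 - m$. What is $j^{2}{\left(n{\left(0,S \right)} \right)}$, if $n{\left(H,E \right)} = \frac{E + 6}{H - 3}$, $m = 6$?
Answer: $\frac{1}{25} \approx 0.04$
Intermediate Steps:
$S = -7$ ($S = -1 - 6 = -7$)
$n{\left(H,E \right)} = \frac{6 + E}{-3 + H}$
$j{\left(z \right)} = \frac{2 z}{3 + z}$
$j^{2}{\left(n{\left(0,S \right)} \right)} = \left(\frac{2 \frac{6 - 7}{-3 + 0}}{3 + \frac{6 - 7}{-3 + 0}}\right)^{2} = \left(\frac{2 \frac{1}{-3} \left(-1\right)}{3 + \frac{1}{-3} \left(-1\right)}\right)^{2} = \left(\frac{2 \left(\left(- \frac{1}{3}\right) \left(-1\right)\right)}{3 - - \frac{1}{3}}\right)^{2} = \left(2 \cdot \frac{1}{3} \frac{1}{3 + \frac{1}{3}}\right)^{2} = \left(2 \cdot \frac{1}{3} \frac{1}{\frac{10}{3}}\right)^{2} = \left(2 \cdot \frac{1}{3} \cdot \frac{3}{10}\right)^{2} = \left(\frac{1}{5}\right)^{2} = \frac{1}{25}$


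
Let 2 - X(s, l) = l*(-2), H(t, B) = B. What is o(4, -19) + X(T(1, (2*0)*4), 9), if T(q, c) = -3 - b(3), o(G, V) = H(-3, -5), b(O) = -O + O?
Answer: 15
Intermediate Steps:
b(O) = 0
o(G, V) = -5
T(q, c) = -3 (T(q, c) = -3 - 1*0 = -3 + 0 = -3)
X(s, l) = 2 + 2*l (X(s, l) = 2 - l*(-2) = 2 - (-2)*l = 2 + 2*l)
o(4, -19) + X(T(1, (2*0)*4), 9) = -5 + (2 + 2*9) = -5 + (2 + 18) = -5 + 20 = 15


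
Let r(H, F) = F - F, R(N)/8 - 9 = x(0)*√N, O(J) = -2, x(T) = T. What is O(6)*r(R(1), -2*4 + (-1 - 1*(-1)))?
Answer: 0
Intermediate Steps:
R(N) = 72 (R(N) = 72 + 8*(0*√N) = 72 + 8*0 = 72 + 0 = 72)
r(H, F) = 0
O(6)*r(R(1), -2*4 + (-1 - 1*(-1))) = -2*0 = 0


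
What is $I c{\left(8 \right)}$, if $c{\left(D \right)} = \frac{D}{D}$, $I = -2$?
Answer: $-2$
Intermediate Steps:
$c{\left(D \right)} = 1$
$I c{\left(8 \right)} = \left(-2\right) 1 = -2$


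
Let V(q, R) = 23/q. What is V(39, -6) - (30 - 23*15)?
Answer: 12308/39 ≈ 315.59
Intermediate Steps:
V(39, -6) - (30 - 23*15) = 23/39 - (30 - 23*15) = 23*(1/39) - (30 - 345) = 23/39 - 1*(-315) = 23/39 + 315 = 12308/39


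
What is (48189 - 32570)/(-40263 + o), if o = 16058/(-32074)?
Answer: -35783129/92243680 ≈ -0.38792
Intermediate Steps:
o = -1147/2291 (o = 16058*(-1/32074) = -1147/2291 ≈ -0.50065)
(48189 - 32570)/(-40263 + o) = (48189 - 32570)/(-40263 - 1147/2291) = 15619/(-92243680/2291) = 15619*(-2291/92243680) = -35783129/92243680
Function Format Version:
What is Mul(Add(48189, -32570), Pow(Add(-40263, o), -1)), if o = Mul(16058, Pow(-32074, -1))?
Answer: Rational(-35783129, 92243680) ≈ -0.38792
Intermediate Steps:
o = Rational(-1147, 2291) (o = Mul(16058, Rational(-1, 32074)) = Rational(-1147, 2291) ≈ -0.50065)
Mul(Add(48189, -32570), Pow(Add(-40263, o), -1)) = Mul(Add(48189, -32570), Pow(Add(-40263, Rational(-1147, 2291)), -1)) = Mul(15619, Pow(Rational(-92243680, 2291), -1)) = Mul(15619, Rational(-2291, 92243680)) = Rational(-35783129, 92243680)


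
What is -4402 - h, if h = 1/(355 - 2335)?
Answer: -8715959/1980 ≈ -4402.0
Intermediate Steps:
h = -1/1980 (h = 1/(-1980) = -1/1980 ≈ -0.00050505)
-4402 - h = -4402 - 1*(-1/1980) = -4402 + 1/1980 = -8715959/1980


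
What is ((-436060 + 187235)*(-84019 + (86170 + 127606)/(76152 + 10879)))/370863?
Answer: 1819419301769725/32276577753 ≈ 56370.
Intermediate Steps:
((-436060 + 187235)*(-84019 + (86170 + 127606)/(76152 + 10879)))/370863 = -248825*(-84019 + 213776/87031)*(1/370863) = -248825*(-7312043813/87031)*(1/370863) = (1819419301769725/87031)*(1/370863) = 1819419301769725/32276577753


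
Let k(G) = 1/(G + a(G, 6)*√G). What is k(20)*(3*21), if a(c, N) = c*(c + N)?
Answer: -63/270380 + 819*√5/67595 ≈ 0.026860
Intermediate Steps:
a(c, N) = c*(N + c)
k(G) = 1/(G + G^(3/2)*(6 + G)) (k(G) = 1/(G + (G*(6 + G))*√G) = 1/(G + G^(3/2)*(6 + G)))
k(20)*(3*21) = (3*21)/(20 + 20^(3/2)*(6 + 20)) = 63/(20 + (40*√5)*26) = 63/(20 + 1040*√5)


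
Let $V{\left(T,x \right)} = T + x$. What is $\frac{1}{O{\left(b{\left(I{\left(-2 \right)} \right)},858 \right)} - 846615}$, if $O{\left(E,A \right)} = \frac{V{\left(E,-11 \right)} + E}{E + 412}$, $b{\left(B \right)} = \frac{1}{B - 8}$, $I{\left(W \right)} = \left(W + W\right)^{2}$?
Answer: $- \frac{3297}{2791289741} \approx -1.1812 \cdot 10^{-6}$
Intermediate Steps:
$I{\left(W \right)} = 4 W^{2}$ ($I{\left(W \right)} = \left(2 W\right)^{2} = 4 W^{2}$)
$b{\left(B \right)} = \frac{1}{-8 + B}$
$O{\left(E,A \right)} = \frac{-11 + 2 E}{412 + E}$ ($O{\left(E,A \right)} = \frac{\left(E - 11\right) + E}{E + 412} = \frac{\left(-11 + E\right) + E}{412 + E} = \frac{-11 + 2 E}{412 + E}$)
$\frac{1}{O{\left(b{\left(I{\left(-2 \right)} \right)},858 \right)} - 846615} = \frac{1}{\frac{-11 + \frac{2}{-8 + 4 \left(-2\right)^{2}}}{412 + \frac{1}{-8 + 4 \left(-2\right)^{2}}} - 846615} = \frac{1}{\frac{-11 + \frac{2}{-8 + 4 \cdot 4}}{412 + \frac{1}{-8 + 4 \cdot 4}} - 846615} = \frac{1}{\frac{-11 + \frac{2}{-8 + 16}}{412 + \frac{1}{-8 + 16}} - 846615} = \frac{1}{\frac{-11 + \frac{2}{8}}{412 + \frac{1}{8}} - 846615} = \frac{1}{\frac{-11 + 2 \cdot \frac{1}{8}}{412 + \frac{1}{8}} - 846615} = \frac{1}{\frac{-11 + \frac{1}{4}}{\frac{3297}{8}} - 846615} = \frac{1}{\frac{8}{3297} \left(- \frac{43}{4}\right) - 846615} = \frac{1}{- \frac{86}{3297} - 846615} = \frac{1}{- \frac{2791289741}{3297}} = - \frac{3297}{2791289741}$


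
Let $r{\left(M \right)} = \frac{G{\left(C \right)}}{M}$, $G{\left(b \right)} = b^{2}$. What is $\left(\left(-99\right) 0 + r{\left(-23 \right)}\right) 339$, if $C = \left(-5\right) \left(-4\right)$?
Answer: $- \frac{135600}{23} \approx -5895.6$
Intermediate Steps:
$C = 20$
$r{\left(M \right)} = \frac{400}{M}$ ($r{\left(M \right)} = \frac{20^{2}}{M} = \frac{400}{M}$)
$\left(\left(-99\right) 0 + r{\left(-23 \right)}\right) 339 = \left(\left(-99\right) 0 + \frac{400}{-23}\right) 339 = \left(0 + 400 \left(- \frac{1}{23}\right)\right) 339 = \left(0 - \frac{400}{23}\right) 339 = \left(- \frac{400}{23}\right) 339 = - \frac{135600}{23}$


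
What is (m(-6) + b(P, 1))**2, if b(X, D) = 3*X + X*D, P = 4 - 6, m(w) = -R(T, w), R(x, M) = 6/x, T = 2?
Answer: 121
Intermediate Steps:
m(w) = -3 (m(w) = -6/2 = -1*3 = -3)
P = -2
b(X, D) = 3*X + D*X
(m(-6) + b(P, 1))**2 = (-3 - 2*(3 + 1))**2 = (-3 - 2*4)**2 = (-3 - 8)**2 = (-11)**2 = 121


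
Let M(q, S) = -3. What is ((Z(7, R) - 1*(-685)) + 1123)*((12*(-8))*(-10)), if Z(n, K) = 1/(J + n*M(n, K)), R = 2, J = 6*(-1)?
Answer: 15620800/9 ≈ 1.7356e+6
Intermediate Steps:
J = -6
Z(n, K) = 1/(-6 - 3*n) (Z(n, K) = 1/(-6 + n*(-3)) = 1/(-6 - 3*n))
((Z(7, R) - 1*(-685)) + 1123)*((12*(-8))*(-10)) = ((1/(3*(-2 - 1*7)) - 1*(-685)) + 1123)*((12*(-8))*(-10)) = ((1/(3*(-2 - 7)) + 685) + 1123)*(-96*(-10)) = (((⅓)/(-9) + 685) + 1123)*960 = (((⅓)*(-⅑) + 685) + 1123)*960 = ((-1/27 + 685) + 1123)*960 = (18494/27 + 1123)*960 = (48815/27)*960 = 15620800/9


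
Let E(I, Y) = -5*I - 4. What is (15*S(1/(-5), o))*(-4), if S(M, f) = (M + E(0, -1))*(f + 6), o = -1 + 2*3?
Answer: 2772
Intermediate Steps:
E(I, Y) = -4 - 5*I
o = 5 (o = -1 + 6 = 5)
S(M, f) = (-4 + M)*(6 + f) (S(M, f) = (M + (-4 - 5*0))*(f + 6) = (M + (-4 + 0))*(6 + f) = (M - 4)*(6 + f) = (-4 + M)*(6 + f))
(15*S(1/(-5), o))*(-4) = (15*(-24 - 4*5 + 6/(-5) + 5/(-5)))*(-4) = (15*(-24 - 20 + 6*(-⅕) - ⅕*5))*(-4) = (15*(-24 - 20 - 6/5 - 1))*(-4) = (15*(-231/5))*(-4) = -693*(-4) = 2772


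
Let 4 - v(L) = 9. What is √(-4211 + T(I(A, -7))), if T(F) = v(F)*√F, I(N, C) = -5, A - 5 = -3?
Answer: √(-4211 - 5*I*√5) ≈ 0.0861 - 64.892*I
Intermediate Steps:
A = 2 (A = 5 - 3 = 2)
v(L) = -5 (v(L) = 4 - 1*9 = 4 - 9 = -5)
T(F) = -5*√F
√(-4211 + T(I(A, -7))) = √(-4211 - 5*I*√5)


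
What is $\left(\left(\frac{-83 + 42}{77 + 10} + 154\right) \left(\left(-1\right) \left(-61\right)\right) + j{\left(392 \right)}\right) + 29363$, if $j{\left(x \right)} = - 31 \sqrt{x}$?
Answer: $\frac{3369358}{87} - 434 \sqrt{2} \approx 38115.0$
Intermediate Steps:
$\left(\left(\frac{-83 + 42}{77 + 10} + 154\right) \left(\left(-1\right) \left(-61\right)\right) + j{\left(392 \right)}\right) + 29363 = \left(\left(\frac{-83 + 42}{77 + 10} + 154\right) \left(\left(-1\right) \left(-61\right)\right) - 31 \sqrt{392}\right) + 29363 = \left(\left(- \frac{41}{87} + 154\right) 61 - 31 \cdot 14 \sqrt{2}\right) + 29363 = \left(\left(\left(-41\right) \frac{1}{87} + 154\right) 61 - 434 \sqrt{2}\right) + 29363 = \left(\left(- \frac{41}{87} + 154\right) 61 - 434 \sqrt{2}\right) + 29363 = \left(\frac{13357}{87} \cdot 61 - 434 \sqrt{2}\right) + 29363 = \left(\frac{814777}{87} - 434 \sqrt{2}\right) + 29363 = \frac{3369358}{87} - 434 \sqrt{2}$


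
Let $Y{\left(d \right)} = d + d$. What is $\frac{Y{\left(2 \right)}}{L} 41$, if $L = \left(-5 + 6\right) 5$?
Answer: $\frac{164}{5} \approx 32.8$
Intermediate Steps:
$Y{\left(d \right)} = 2 d$
$L = 5$ ($L = 1 \cdot 5 = 5$)
$\frac{Y{\left(2 \right)}}{L} 41 = \frac{2 \cdot 2}{5} \cdot 41 = 4 \cdot \frac{1}{5} \cdot 41 = \frac{4}{5} \cdot 41 = \frac{164}{5}$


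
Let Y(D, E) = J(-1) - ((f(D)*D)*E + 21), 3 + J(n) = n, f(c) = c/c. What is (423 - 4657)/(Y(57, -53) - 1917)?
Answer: -4234/1079 ≈ -3.9240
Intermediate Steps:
f(c) = 1
J(n) = -3 + n
Y(D, E) = -25 - D*E (Y(D, E) = (-3 - 1) - ((1*D)*E + 21) = -4 - (D*E + 21) = -4 - (21 + D*E) = -4 + (-21 - D*E) = -25 - D*E)
(423 - 4657)/(Y(57, -53) - 1917) = (423 - 4657)/((-25 - 1*57*(-53)) - 1917) = -4234/((-25 + 3021) - 1917) = -4234/(2996 - 1917) = -4234/1079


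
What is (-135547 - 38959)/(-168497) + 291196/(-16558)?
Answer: -23088091032/1394986663 ≈ -16.551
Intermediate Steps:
(-135547 - 38959)/(-168497) + 291196/(-16558) = -174506*(-1/168497) + 291196*(-1/16558) = 174506/168497 - 145598/8279 = -23088091032/1394986663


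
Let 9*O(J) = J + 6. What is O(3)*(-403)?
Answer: -403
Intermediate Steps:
O(J) = 2/3 + J/9 (O(J) = (J + 6)/9 = (6 + J)/9 = 2/3 + J/9)
O(3)*(-403) = (2/3 + (1/9)*3)*(-403) = (2/3 + 1/3)*(-403) = 1*(-403) = -403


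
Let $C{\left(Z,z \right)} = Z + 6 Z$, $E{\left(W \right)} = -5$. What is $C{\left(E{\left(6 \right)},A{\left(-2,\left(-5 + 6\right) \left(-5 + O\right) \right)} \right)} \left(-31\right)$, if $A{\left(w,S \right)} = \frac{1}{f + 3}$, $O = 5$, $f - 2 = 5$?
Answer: $1085$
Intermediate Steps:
$f = 7$ ($f = 2 + 5 = 7$)
$A{\left(w,S \right)} = \frac{1}{10}$ ($A{\left(w,S \right)} = \frac{1}{7 + 3} = \frac{1}{10}$)
$C{\left(Z,z \right)} = 7 Z$
$C{\left(E{\left(6 \right)},A{\left(-2,\left(-5 + 6\right) \left(-5 + O\right) \right)} \right)} \left(-31\right) = 7 \left(-5\right) \left(-31\right) = \left(-35\right) \left(-31\right) = 1085$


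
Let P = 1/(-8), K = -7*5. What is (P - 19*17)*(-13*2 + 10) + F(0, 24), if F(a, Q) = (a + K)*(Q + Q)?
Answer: 3490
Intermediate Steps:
K = -35
P = -⅛ ≈ -0.12500
F(a, Q) = 2*Q*(-35 + a) (F(a, Q) = (a - 35)*(Q + Q) = (-35 + a)*(2*Q) = 2*Q*(-35 + a))
(P - 19*17)*(-13*2 + 10) + F(0, 24) = (-⅛ - 19*17)*(-13*2 + 10) + 2*24*(-35 + 0) = (-⅛ - 323)*(-26 + 10) + 2*24*(-35) = -2585/8*(-16) - 1680 = 5170 - 1680 = 3490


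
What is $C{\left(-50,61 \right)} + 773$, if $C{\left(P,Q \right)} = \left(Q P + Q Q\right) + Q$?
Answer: $1505$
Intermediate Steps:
$C{\left(P,Q \right)} = Q + Q^{2} + P Q$ ($C{\left(P,Q \right)} = \left(P Q + Q^{2}\right) + Q = \left(Q^{2} + P Q\right) + Q = Q + Q^{2} + P Q$)
$C{\left(-50,61 \right)} + 773 = 61 \left(1 - 50 + 61\right) + 773 = 61 \cdot 12 + 773 = 732 + 773 = 1505$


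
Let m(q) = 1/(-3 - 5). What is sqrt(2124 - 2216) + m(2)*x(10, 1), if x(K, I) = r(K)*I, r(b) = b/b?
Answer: -1/8 + 2*I*sqrt(23) ≈ -0.125 + 9.5917*I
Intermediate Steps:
r(b) = 1
x(K, I) = I (x(K, I) = 1*I = I)
m(q) = -1/8 (m(q) = 1/(-8) = -1/8)
sqrt(2124 - 2216) + m(2)*x(10, 1) = sqrt(2124 - 2216) - 1/8*1 = sqrt(-92) - 1/8 = 2*I*sqrt(23) - 1/8 = -1/8 + 2*I*sqrt(23)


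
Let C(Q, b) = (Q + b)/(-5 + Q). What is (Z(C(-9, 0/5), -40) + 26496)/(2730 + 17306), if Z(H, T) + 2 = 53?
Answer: 26547/20036 ≈ 1.3250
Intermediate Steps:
C(Q, b) = (Q + b)/(-5 + Q)
Z(H, T) = 51 (Z(H, T) = -2 + 53 = 51)
(Z(C(-9, 0/5), -40) + 26496)/(2730 + 17306) = (51 + 26496)/(2730 + 17306) = 26547/20036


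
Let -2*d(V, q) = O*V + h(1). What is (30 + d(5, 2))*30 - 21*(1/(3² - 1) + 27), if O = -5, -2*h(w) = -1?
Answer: 5583/8 ≈ 697.88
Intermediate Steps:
h(w) = ½ (h(w) = -½*(-1) = ½)
d(V, q) = -¼ + 5*V/2 (d(V, q) = -(-5*V + ½)/2 = -(½ - 5*V)/2 = -¼ + 5*V/2)
(30 + d(5, 2))*30 - 21*(1/(3² - 1) + 27) = (30 + (-¼ + (5/2)*5))*30 - 21*(1/(3² - 1) + 27) = (30 + (-¼ + 25/2))*30 - 21*(1/(9 - 1) + 27) = (30 + 49/4)*30 - 21*(1/8 + 27) = (169/4)*30 - 21*(⅛ + 27) = 2535/2 - 21*217/8 = 2535/2 - 1*4557/8 = 2535/2 - 4557/8 = 5583/8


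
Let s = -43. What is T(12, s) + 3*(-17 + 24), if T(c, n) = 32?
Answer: 53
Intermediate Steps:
T(12, s) + 3*(-17 + 24) = 32 + 3*(-17 + 24) = 32 + 3*7 = 32 + 21 = 53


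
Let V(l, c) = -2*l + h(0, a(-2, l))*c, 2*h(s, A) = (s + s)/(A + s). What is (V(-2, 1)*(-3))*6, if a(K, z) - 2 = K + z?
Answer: -72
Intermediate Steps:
a(K, z) = 2 + K + z (a(K, z) = 2 + (K + z) = 2 + K + z)
h(s, A) = s/(A + s) (h(s, A) = ((s + s)/(A + s))/2 = ((2*s)/(A + s))/2 = (2*s/(A + s))/2 = s/(A + s))
V(l, c) = -2*l (V(l, c) = -2*l + (0/((2 - 2 + l) + 0))*c = -2*l + (0/(l + 0))*c = -2*l + (0/l)*c = -2*l + 0*c = -2*l + 0 = -2*l)
(V(-2, 1)*(-3))*6 = (-2*(-2)*(-3))*6 = (4*(-3))*6 = -12*6 = -72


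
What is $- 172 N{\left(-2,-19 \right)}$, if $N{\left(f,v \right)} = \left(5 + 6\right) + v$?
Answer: $1376$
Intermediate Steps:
$N{\left(f,v \right)} = 11 + v$
$- 172 N{\left(-2,-19 \right)} = - 172 \left(11 - 19\right) = \left(-172\right) \left(-8\right) = 1376$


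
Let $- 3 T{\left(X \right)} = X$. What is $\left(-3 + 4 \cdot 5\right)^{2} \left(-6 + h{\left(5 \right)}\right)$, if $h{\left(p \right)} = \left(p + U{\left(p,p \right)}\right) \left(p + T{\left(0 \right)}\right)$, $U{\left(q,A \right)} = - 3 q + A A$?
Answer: $19941$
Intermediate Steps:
$U{\left(q,A \right)} = A^{2} - 3 q$ ($U{\left(q,A \right)} = - 3 q + A^{2} = A^{2} - 3 q$)
$T{\left(X \right)} = - \frac{X}{3}$
$h{\left(p \right)} = p \left(p^{2} - 2 p\right)$ ($h{\left(p \right)} = \left(p + \left(p^{2} - 3 p\right)\right) \left(p - 0\right) = \left(p^{2} - 2 p\right) \left(p + 0\right) = \left(p^{2} - 2 p\right) p = p \left(p^{2} - 2 p\right)$)
$\left(-3 + 4 \cdot 5\right)^{2} \left(-6 + h{\left(5 \right)}\right) = \left(-3 + 4 \cdot 5\right)^{2} \left(-6 + 5^{2} \left(-2 + 5\right)\right) = \left(-3 + 20\right)^{2} \left(-6 + 25 \cdot 3\right) = 17^{2} \left(-6 + 75\right) = 289 \cdot 69 = 19941$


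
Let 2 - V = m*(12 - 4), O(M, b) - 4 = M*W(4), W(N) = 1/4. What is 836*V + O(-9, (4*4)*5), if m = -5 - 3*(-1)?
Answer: 60199/4 ≈ 15050.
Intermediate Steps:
m = -2 (m = -5 + 3 = -2)
W(N) = ¼
O(M, b) = 4 + M/4 (O(M, b) = 4 + M*(¼) = 4 + M/4)
V = 18 (V = 2 - (-2)*(12 - 4) = 2 - (-2)*8 = 2 - 1*(-16) = 2 + 16 = 18)
836*V + O(-9, (4*4)*5) = 836*18 + (4 + (¼)*(-9)) = 15048 + (4 - 9/4) = 15048 + 7/4 = 60199/4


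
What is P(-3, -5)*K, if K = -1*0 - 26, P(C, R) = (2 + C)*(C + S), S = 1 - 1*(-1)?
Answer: -26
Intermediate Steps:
S = 2 (S = 1 + 1 = 2)
P(C, R) = (2 + C)² (P(C, R) = (2 + C)*(C + 2) = (2 + C)*(2 + C) = (2 + C)²)
K = -26 (K = 0 - 26 = -26)
P(-3, -5)*K = (4 + (-3)² + 4*(-3))*(-26) = (4 + 9 - 12)*(-26) = 1*(-26) = -26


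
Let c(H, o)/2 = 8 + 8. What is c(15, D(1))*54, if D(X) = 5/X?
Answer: 1728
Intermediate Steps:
c(H, o) = 32 (c(H, o) = 2*(8 + 8) = 2*16 = 32)
c(15, D(1))*54 = 32*54 = 1728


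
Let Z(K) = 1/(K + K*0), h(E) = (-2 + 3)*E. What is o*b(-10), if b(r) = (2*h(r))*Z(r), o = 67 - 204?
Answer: -274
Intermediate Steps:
h(E) = E (h(E) = 1*E = E)
Z(K) = 1/K (Z(K) = 1/(K + 0) = 1/K)
o = -137
b(r) = 2 (b(r) = (2*r)/r = 2)
o*b(-10) = -137*2 = -274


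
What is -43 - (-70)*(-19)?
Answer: -1373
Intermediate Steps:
-43 - (-70)*(-19) = -43 - 35*38 = -43 - 1330 = -1373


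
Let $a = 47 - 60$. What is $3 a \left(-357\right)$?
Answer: $13923$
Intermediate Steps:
$a = -13$
$3 a \left(-357\right) = 3 \left(\left(-13\right) \left(-357\right)\right) = 3 \cdot 4641 = 13923$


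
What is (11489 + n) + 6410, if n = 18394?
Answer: 36293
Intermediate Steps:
(11489 + n) + 6410 = (11489 + 18394) + 6410 = 29883 + 6410 = 36293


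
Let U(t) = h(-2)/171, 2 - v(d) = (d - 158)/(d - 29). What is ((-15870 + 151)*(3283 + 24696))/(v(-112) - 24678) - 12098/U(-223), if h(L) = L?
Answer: 110946144095/105442 ≈ 1.0522e+6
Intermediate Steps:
v(d) = 2 - (-158 + d)/(-29 + d) (v(d) = 2 - (d - 158)/(d - 29) = 2 - (-158 + d)/(-29 + d))
U(t) = -2/171
((-15870 + 151)*(3283 + 24696))/(v(-112) - 24678) - 12098/U(-223) = ((-15870 + 151)*(3283 + 24696))/((100 - 112)/(-29 - 112) - 24678) - 12098/(-2/171) = (-15719*27979)/(-12/(-141) - 24678) - 12098*(-171/2) = -439801901/(-1/141*(-12) - 24678) + 1034379 = -439801901/(4/47 - 24678) + 1034379 = -439801901/(-1159862/47) + 1034379 = -439801901*(-47/1159862) + 1034379 = 1879153577/105442 + 1034379 = 110946144095/105442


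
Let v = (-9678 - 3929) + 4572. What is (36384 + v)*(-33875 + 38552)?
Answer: 127911273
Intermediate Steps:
v = -9035 (v = -13607 + 4572 = -9035)
(36384 + v)*(-33875 + 38552) = (36384 - 9035)*(-33875 + 38552) = 27349*4677 = 127911273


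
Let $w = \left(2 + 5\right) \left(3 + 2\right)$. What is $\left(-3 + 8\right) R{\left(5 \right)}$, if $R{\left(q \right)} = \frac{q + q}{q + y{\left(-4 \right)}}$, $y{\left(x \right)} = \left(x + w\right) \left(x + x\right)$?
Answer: $- \frac{50}{243} \approx -0.20576$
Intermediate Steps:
$w = 35$ ($w = 7 \cdot 5 = 35$)
$y{\left(x \right)} = 2 x \left(35 + x\right)$ ($y{\left(x \right)} = \left(x + 35\right) \left(x + x\right) = \left(35 + x\right) 2 x = 2 x \left(35 + x\right)$)
$R{\left(q \right)} = \frac{2 q}{-248 + q}$ ($R{\left(q \right)} = \frac{q + q}{q + 2 \left(-4\right) \left(35 - 4\right)} = \frac{2 q}{q + 2 \left(-4\right) 31} = \frac{2 q}{q - 248} = \frac{2 q}{-248 + q}$)
$\left(-3 + 8\right) R{\left(5 \right)} = \left(-3 + 8\right) 2 \cdot 5 \frac{1}{-248 + 5} = 5 \cdot 2 \cdot 5 \frac{1}{-243} = 5 \cdot 2 \cdot 5 \left(- \frac{1}{243}\right) = 5 \left(- \frac{10}{243}\right) = - \frac{50}{243}$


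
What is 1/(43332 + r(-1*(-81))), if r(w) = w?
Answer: 1/43413 ≈ 2.3035e-5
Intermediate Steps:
1/(43332 + r(-1*(-81))) = 1/(43332 - 1*(-81)) = 1/(43332 + 81) = 1/43413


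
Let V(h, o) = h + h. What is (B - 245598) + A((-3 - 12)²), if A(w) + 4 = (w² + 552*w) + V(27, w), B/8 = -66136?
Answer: -599811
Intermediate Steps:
V(h, o) = 2*h
B = -529088 (B = 8*(-66136) = -529088)
A(w) = 50 + w² + 552*w (A(w) = -4 + ((w² + 552*w) + 2*27) = -4 + ((w² + 552*w) + 54) = -4 + (54 + w² + 552*w) = 50 + w² + 552*w)
(B - 245598) + A((-3 - 12)²) = (-529088 - 245598) + (50 + ((-3 - 12)²)² + 552*(-3 - 12)²) = -774686 + (50 + ((-15)²)² + 552*(-15)²) = -774686 + (50 + 225² + 552*225) = -774686 + (50 + 50625 + 124200) = -774686 + 174875 = -599811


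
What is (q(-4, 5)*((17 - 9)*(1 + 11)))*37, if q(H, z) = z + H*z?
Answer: -53280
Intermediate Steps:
(q(-4, 5)*((17 - 9)*(1 + 11)))*37 = ((5*(1 - 4))*((17 - 9)*(1 + 11)))*37 = ((5*(-3))*(8*12))*37 = -15*96*37 = -1440*37 = -53280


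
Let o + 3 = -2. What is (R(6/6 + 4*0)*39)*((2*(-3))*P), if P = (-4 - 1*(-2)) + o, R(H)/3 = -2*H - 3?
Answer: -24570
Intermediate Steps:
o = -5 (o = -3 - 2 = -5)
R(H) = -9 - 6*H (R(H) = 3*(-2*H - 3) = 3*(-3 - 2*H) = -9 - 6*H)
P = -7 (P = (-4 - 1*(-2)) - 5 = (-4 + 2) - 5 = -2 - 5 = -7)
(R(6/6 + 4*0)*39)*((2*(-3))*P) = ((-9 - 6*(6/6 + 4*0))*39)*((2*(-3))*(-7)) = ((-9 - 6*(6*(1/6) + 0))*39)*(-6*(-7)) = ((-9 - 6*(1 + 0))*39)*42 = ((-9 - 6*1)*39)*42 = ((-9 - 6)*39)*42 = -15*39*42 = -585*42 = -24570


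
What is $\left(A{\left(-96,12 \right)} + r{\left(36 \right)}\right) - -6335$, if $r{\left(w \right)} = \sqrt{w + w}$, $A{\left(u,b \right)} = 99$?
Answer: $6434 + 6 \sqrt{2} \approx 6442.5$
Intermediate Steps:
$r{\left(w \right)} = \sqrt{2} \sqrt{w}$ ($r{\left(w \right)} = \sqrt{2 w} = \sqrt{2} \sqrt{w}$)
$\left(A{\left(-96,12 \right)} + r{\left(36 \right)}\right) - -6335 = \left(99 + \sqrt{2} \sqrt{36}\right) - -6335 = \left(99 + \sqrt{2} \cdot 6\right) + 6335 = \left(99 + 6 \sqrt{2}\right) + 6335 = 6434 + 6 \sqrt{2}$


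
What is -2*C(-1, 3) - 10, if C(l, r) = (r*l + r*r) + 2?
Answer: -26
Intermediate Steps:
C(l, r) = 2 + r**2 + l*r (C(l, r) = (l*r + r**2) + 2 = (r**2 + l*r) + 2 = 2 + r**2 + l*r)
-2*C(-1, 3) - 10 = -2*(2 + 3**2 - 1*3) - 10 = -2*(2 + 9 - 3) - 10 = -2*8 - 10 = -16 - 10 = -26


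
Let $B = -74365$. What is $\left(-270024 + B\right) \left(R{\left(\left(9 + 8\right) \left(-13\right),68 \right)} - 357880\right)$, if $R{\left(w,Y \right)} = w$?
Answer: $123326045289$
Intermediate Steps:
$\left(-270024 + B\right) \left(R{\left(\left(9 + 8\right) \left(-13\right),68 \right)} - 357880\right) = \left(-270024 - 74365\right) \left(\left(9 + 8\right) \left(-13\right) - 357880\right) = - 344389 \left(17 \left(-13\right) - 357880\right) = - 344389 \left(-221 - 357880\right) = \left(-344389\right) \left(-358101\right) = 123326045289$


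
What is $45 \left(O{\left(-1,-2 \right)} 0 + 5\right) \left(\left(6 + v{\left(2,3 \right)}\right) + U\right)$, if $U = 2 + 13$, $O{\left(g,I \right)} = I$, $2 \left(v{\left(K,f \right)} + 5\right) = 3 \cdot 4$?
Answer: $4950$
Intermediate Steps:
$v{\left(K,f \right)} = 1$ ($v{\left(K,f \right)} = -5 + \frac{3 \cdot 4}{2} = -5 + \frac{1}{2} \cdot 12 = -5 + 6 = 1$)
$U = 15$
$45 \left(O{\left(-1,-2 \right)} 0 + 5\right) \left(\left(6 + v{\left(2,3 \right)}\right) + U\right) = 45 \left(\left(-2\right) 0 + 5\right) \left(\left(6 + 1\right) + 15\right) = 45 \left(0 + 5\right) \left(7 + 15\right) = 45 \cdot 5 \cdot 22 = 225 \cdot 22 = 4950$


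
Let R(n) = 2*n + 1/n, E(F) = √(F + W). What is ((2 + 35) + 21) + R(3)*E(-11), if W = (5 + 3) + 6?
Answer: 58 + 19*√3/3 ≈ 68.970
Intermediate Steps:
W = 14 (W = 8 + 6 = 14)
E(F) = √(14 + F) (E(F) = √(F + 14) = √(14 + F))
R(n) = 1/n + 2*n
((2 + 35) + 21) + R(3)*E(-11) = ((2 + 35) + 21) + (1/3 + 2*3)*√(14 - 11) = (37 + 21) + (⅓ + 6)*√3 = 58 + 19*√3/3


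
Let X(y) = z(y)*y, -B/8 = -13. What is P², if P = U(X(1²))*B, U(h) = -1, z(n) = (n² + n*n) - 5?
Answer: 10816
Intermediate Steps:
z(n) = -5 + 2*n² (z(n) = (n² + n²) - 5 = 2*n² - 5 = -5 + 2*n²)
B = 104 (B = -8*(-13) = 104)
X(y) = y*(-5 + 2*y²) (X(y) = (-5 + 2*y²)*y = y*(-5 + 2*y²))
P = -104 (P = -1*104 = -104)
P² = (-104)² = 10816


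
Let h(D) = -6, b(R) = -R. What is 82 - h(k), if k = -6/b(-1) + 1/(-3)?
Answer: 88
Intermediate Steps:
k = -19/3 (k = -6/((-1*(-1))) + 1/(-3) = -6/1 + 1*(-⅓) = -6*1 - ⅓ = -6 - ⅓ = -19/3 ≈ -6.3333)
82 - h(k) = 82 - 1*(-6) = 82 + 6 = 88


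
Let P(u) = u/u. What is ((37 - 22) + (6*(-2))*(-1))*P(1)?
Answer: 27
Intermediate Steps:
P(u) = 1
((37 - 22) + (6*(-2))*(-1))*P(1) = ((37 - 22) + (6*(-2))*(-1))*1 = (15 - 12*(-1))*1 = (15 + 12)*1 = 27*1 = 27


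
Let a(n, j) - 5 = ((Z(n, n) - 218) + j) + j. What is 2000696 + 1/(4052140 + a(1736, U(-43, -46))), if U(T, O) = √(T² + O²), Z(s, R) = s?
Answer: 32875804203278443127/16432183701709 - 2*√3965/16432183701709 ≈ 2.0007e+6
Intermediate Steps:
U(T, O) = √(O² + T²)
a(n, j) = -213 + n + 2*j (a(n, j) = 5 + (((n - 218) + j) + j) = 5 + (((-218 + n) + j) + j) = 5 + ((-218 + j + n) + j) = 5 + (-218 + n + 2*j) = -213 + n + 2*j)
2000696 + 1/(4052140 + a(1736, U(-43, -46))) = 2000696 + 1/(4052140 + (-213 + 1736 + 2*√((-46)² + (-43)²))) = 2000696 + 1/(4052140 + (-213 + 1736 + 2*√(2116 + 1849))) = 2000696 + 1/(4052140 + (-213 + 1736 + 2*√3965)) = 2000696 + 1/(4052140 + (1523 + 2*√3965)) = 2000696 + 1/(4053663 + 2*√3965)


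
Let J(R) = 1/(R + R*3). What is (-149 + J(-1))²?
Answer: 356409/16 ≈ 22276.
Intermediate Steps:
J(R) = 1/(4*R) (J(R) = 1/(R + 3*R) = 1/(4*R))
(-149 + J(-1))² = (-149 + (¼)/(-1))² = (-149 + (¼)*(-1))² = (-149 - ¼)² = (-597/4)² = 356409/16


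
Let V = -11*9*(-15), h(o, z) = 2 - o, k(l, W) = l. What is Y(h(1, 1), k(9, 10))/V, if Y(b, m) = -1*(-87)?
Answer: 29/495 ≈ 0.058586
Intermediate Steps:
V = 1485 (V = -99*(-15) = 1485)
Y(b, m) = 87
Y(h(1, 1), k(9, 10))/V = 87/1485 = 87*(1/1485) = 29/495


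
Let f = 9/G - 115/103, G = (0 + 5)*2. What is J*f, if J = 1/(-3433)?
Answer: 223/3535990 ≈ 6.3066e-5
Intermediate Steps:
G = 10 (G = 5*2 = 10)
J = -1/3433 ≈ -0.00029129
f = -223/1030 (f = 9/10 - 115/103 = -223/1030 ≈ -0.21650)
J*f = -1/3433*(-223/1030) = 223/3535990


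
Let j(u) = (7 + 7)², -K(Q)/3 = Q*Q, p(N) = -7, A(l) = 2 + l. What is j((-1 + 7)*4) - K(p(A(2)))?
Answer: 343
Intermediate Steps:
K(Q) = -3*Q² (K(Q) = -3*Q*Q = -3*Q²)
j(u) = 196 (j(u) = 14² = 196)
j((-1 + 7)*4) - K(p(A(2))) = 196 - (-3)*(-7)² = 196 - (-3)*49 = 196 - 1*(-147) = 196 + 147 = 343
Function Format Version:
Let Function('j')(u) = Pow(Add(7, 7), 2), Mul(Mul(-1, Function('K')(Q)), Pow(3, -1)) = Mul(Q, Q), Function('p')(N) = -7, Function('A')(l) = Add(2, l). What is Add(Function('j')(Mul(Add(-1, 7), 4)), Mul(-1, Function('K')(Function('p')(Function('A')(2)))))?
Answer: 343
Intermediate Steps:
Function('K')(Q) = Mul(-3, Pow(Q, 2)) (Function('K')(Q) = Mul(-3, Mul(Q, Q)) = Mul(-3, Pow(Q, 2)))
Function('j')(u) = 196 (Function('j')(u) = Pow(14, 2) = 196)
Add(Function('j')(Mul(Add(-1, 7), 4)), Mul(-1, Function('K')(Function('p')(Function('A')(2))))) = Add(196, Mul(-1, Mul(-3, Pow(-7, 2)))) = Add(196, Mul(-1, Mul(-3, 49))) = Add(196, Mul(-1, -147)) = Add(196, 147) = 343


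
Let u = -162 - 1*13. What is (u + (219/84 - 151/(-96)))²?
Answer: 13176973681/451584 ≈ 29179.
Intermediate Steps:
u = -175 (u = -162 - 13 = -175)
(u + (219/84 - 151/(-96)))² = (-175 + (219/84 - 151/(-96)))² = (-175 + (219*(1/84) - 151*(-1/96)))² = (-175 + (73/28 + 151/96))² = (-175 + 2809/672)² = (-114791/672)² = 13176973681/451584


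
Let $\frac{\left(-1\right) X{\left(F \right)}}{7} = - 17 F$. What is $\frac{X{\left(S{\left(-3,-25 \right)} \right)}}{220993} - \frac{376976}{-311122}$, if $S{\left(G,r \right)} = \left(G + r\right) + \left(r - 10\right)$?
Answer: $\frac{40488287767}{34377892073} \approx 1.1777$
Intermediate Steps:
$S{\left(G,r \right)} = -10 + G + 2 r$ ($S{\left(G,r \right)} = \left(G + r\right) + \left(r - 10\right) = \left(G + r\right) + \left(-10 + r\right) = -10 + G + 2 r$)
$X{\left(F \right)} = 119 F$ ($X{\left(F \right)} = - 7 \left(- 17 F\right) = 119 F$)
$\frac{X{\left(S{\left(-3,-25 \right)} \right)}}{220993} - \frac{376976}{-311122} = \frac{119 \left(-10 - 3 + 2 \left(-25\right)\right)}{220993} - \frac{376976}{-311122} = 119 \left(-10 - 3 - 50\right) \frac{1}{220993} - - \frac{188488}{155561} = 119 \left(-63\right) \frac{1}{220993} + \frac{188488}{155561} = \left(-7497\right) \frac{1}{220993} + \frac{188488}{155561} = - \frac{7497}{220993} + \frac{188488}{155561} = \frac{40488287767}{34377892073}$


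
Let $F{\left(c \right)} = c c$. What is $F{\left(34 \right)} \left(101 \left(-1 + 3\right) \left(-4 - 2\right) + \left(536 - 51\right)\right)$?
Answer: $-840412$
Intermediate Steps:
$F{\left(c \right)} = c^{2}$
$F{\left(34 \right)} \left(101 \left(-1 + 3\right) \left(-4 - 2\right) + \left(536 - 51\right)\right) = 34^{2} \left(101 \left(-1 + 3\right) \left(-4 - 2\right) + \left(536 - 51\right)\right) = 1156 \left(101 \cdot 2 \left(-6\right) + 485\right) = 1156 \left(101 \left(-12\right) + 485\right) = 1156 \left(-1212 + 485\right) = 1156 \left(-727\right) = -840412$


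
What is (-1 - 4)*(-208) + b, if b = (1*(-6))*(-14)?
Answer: 1124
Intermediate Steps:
b = 84 (b = -6*(-14) = 84)
(-1 - 4)*(-208) + b = (-1 - 4)*(-208) + 84 = -5*(-208) + 84 = 1040 + 84 = 1124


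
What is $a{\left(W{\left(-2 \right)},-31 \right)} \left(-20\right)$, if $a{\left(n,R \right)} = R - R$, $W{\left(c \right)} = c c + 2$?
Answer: $0$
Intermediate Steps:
$W{\left(c \right)} = 2 + c^{2}$ ($W{\left(c \right)} = c^{2} + 2 = 2 + c^{2}$)
$a{\left(n,R \right)} = 0$
$a{\left(W{\left(-2 \right)},-31 \right)} \left(-20\right) = 0 \left(-20\right) = 0$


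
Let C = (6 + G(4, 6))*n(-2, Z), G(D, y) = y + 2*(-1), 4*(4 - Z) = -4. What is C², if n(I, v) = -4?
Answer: 1600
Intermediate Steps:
Z = 5 (Z = 4 - ¼*(-4) = 4 + 1 = 5)
G(D, y) = -2 + y (G(D, y) = y - 2 = -2 + y)
C = -40 (C = (6 + (-2 + 6))*(-4) = (6 + 4)*(-4) = 10*(-4) = -40)
C² = (-40)² = 1600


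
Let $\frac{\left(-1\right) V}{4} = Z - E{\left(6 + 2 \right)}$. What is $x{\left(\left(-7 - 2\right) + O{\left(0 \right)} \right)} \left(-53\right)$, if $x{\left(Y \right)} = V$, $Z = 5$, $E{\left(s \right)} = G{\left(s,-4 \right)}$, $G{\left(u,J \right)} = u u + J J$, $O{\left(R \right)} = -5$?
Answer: $-15900$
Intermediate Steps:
$G{\left(u,J \right)} = J^{2} + u^{2}$ ($G{\left(u,J \right)} = u^{2} + J^{2} = J^{2} + u^{2}$)
$E{\left(s \right)} = 16 + s^{2}$ ($E{\left(s \right)} = \left(-4\right)^{2} + s^{2} = 16 + s^{2}$)
$V = 300$ ($V = - 4 \left(5 - \left(16 + \left(6 + 2\right)^{2}\right)\right) = - 4 \left(5 - \left(16 + 8^{2}\right)\right) = - 4 \left(5 - \left(16 + 64\right)\right) = - 4 \left(5 - 80\right) = \left(-4\right) \left(-75\right) = 300$)
$x{\left(Y \right)} = 300$
$x{\left(\left(-7 - 2\right) + O{\left(0 \right)} \right)} \left(-53\right) = 300 \left(-53\right) = -15900$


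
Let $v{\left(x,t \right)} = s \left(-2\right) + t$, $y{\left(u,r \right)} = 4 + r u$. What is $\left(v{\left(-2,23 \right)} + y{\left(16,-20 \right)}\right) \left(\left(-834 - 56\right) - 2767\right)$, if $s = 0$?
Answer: $1071501$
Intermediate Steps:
$v{\left(x,t \right)} = t$ ($v{\left(x,t \right)} = 0 \left(-2\right) + t = 0 + t = t$)
$\left(v{\left(-2,23 \right)} + y{\left(16,-20 \right)}\right) \left(\left(-834 - 56\right) - 2767\right) = \left(23 + \left(4 - 320\right)\right) \left(\left(-834 - 56\right) - 2767\right) = \left(23 + \left(4 - 320\right)\right) \left(-890 - 2767\right) = \left(23 - 316\right) \left(-3657\right) = \left(-293\right) \left(-3657\right) = 1071501$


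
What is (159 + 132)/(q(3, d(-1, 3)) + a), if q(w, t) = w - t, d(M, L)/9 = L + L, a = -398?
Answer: -291/449 ≈ -0.64811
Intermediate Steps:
d(M, L) = 18*L (d(M, L) = 9*(L + L) = 9*(2*L) = 18*L)
(159 + 132)/(q(3, d(-1, 3)) + a) = (159 + 132)/((3 - 18*3) - 398) = 291/((3 - 1*54) - 398) = 291/((3 - 54) - 398) = 291/(-51 - 398) = 291/(-449) = 291*(-1/449) = -291/449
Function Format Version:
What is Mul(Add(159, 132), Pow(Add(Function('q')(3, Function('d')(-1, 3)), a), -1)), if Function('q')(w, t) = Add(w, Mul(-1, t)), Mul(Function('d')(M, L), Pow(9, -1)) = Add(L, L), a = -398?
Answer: Rational(-291, 449) ≈ -0.64811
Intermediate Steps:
Function('d')(M, L) = Mul(18, L) (Function('d')(M, L) = Mul(9, Add(L, L)) = Mul(9, Mul(2, L)) = Mul(18, L))
Mul(Add(159, 132), Pow(Add(Function('q')(3, Function('d')(-1, 3)), a), -1)) = Mul(Add(159, 132), Pow(Add(Add(3, Mul(-1, Mul(18, 3))), -398), -1)) = Mul(291, Pow(Add(Add(3, Mul(-1, 54)), -398), -1)) = Mul(291, Pow(Add(Add(3, -54), -398), -1)) = Mul(291, Pow(Add(-51, -398), -1)) = Mul(291, Pow(-449, -1)) = Mul(291, Rational(-1, 449)) = Rational(-291, 449)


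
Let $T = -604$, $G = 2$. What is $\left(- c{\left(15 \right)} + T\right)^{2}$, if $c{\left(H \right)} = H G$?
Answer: $401956$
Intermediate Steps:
$c{\left(H \right)} = 2 H$ ($c{\left(H \right)} = H 2 = 2 H$)
$\left(- c{\left(15 \right)} + T\right)^{2} = \left(- 2 \cdot 15 - 604\right)^{2} = \left(\left(-1\right) 30 - 604\right)^{2} = \left(-30 - 604\right)^{2} = \left(-634\right)^{2} = 401956$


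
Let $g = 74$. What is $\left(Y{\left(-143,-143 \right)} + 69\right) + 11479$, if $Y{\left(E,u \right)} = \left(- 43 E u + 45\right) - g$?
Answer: $-867788$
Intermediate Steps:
$Y{\left(E,u \right)} = -29 - 43 E u$ ($Y{\left(E,u \right)} = \left(- 43 E u + 45\right) - 74 = \left(45 - 43 E u\right) - 74 = -29 - 43 E u$)
$\left(Y{\left(-143,-143 \right)} + 69\right) + 11479 = \left(\left(-29 - \left(-6149\right) \left(-143\right)\right) + 69\right) + 11479 = \left(\left(-29 - 879307\right) + 69\right) + 11479 = \left(-879336 + 69\right) + 11479 = -879267 + 11479 = -867788$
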